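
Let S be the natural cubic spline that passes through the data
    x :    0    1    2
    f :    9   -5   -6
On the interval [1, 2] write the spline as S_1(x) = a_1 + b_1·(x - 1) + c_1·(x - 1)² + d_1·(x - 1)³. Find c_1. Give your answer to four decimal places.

9.7500

Let M_i = S''(x_i). Step sizes h_i = 1, 1; slopes of the chords Δ_i = (y_(i+1) - y_i)/h_i = -14, -1.
  1·M_0 + 4·M_1 + 1·M_2 = 6(Δ_1 - Δ_0) = 78
Natural end conditions: M_0 = M_2 = 0.
Solving the tridiagonal system: M_0 = 0, M_1 = 39/2, M_2 = 0.
On [1, 2], with S_1(x) = a_1 + b_1·(x - 1) + c_1·(x - 1)² + d_1·(x - 1)³: c_1 = M_1/2 = 39/4, d_1 = (M_2 - M_1)/(6h_1) = -13/4, b_1 = Δ_1 - h_1(2M_1 + M_2)/6 = -15/2.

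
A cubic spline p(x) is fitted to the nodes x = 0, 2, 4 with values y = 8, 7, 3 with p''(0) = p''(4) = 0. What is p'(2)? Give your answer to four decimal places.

-1.2500

Write m_i for p''(x_i). With h_i = 2, 2 and divided differences Δ_i = -1/2, -2, the continuity of p' gives the tridiagonal system
  2·m_0 + 8·m_1 + 2·m_2 = 6(Δ_1 - Δ_0) = -9
Natural end conditions: m_0 = m_2 = 0.
Solving: m_0 = 0, m_1 = -9/8, m_2 = 0.
On [2, 4], p'(x) = b_1 + 2c_1·(x - 2) + 3d_1·(x - 2)² with b_1 = Δ_1 - h_1(2m_1 + m_2)/6 = -5/4, c_1 = m_1/2 = -9/16, d_1 = (m_2 - m_1)/(6h_1) = 3/32. So p'(2) = -5/4.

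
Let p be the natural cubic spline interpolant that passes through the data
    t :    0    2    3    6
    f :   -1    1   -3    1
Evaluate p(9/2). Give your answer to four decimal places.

With m_i denoting the second derivative at x_i, h_i = 2, 1, 3, and Δ_i = (y_(i+1) − y_i)/h_i = 1, -4, 4/3:
  2·m_0 + 6·m_1 + 1·m_2 = 6(Δ_1 - Δ_0) = -30
  1·m_1 + 8·m_2 + 3·m_3 = 6(Δ_2 - Δ_1) = 32
Natural end conditions: m_0 = m_3 = 0.
Solving: m_0 = 0, m_1 = -272/47, m_2 = 222/47, m_3 = 0.
On [3, 6], p(t) = -3 - 478/141·(t - 3) + 111/47·(t - 3)² - 37/141·(t - 3)³.
With (t - 3) = 3/2: p(9/2) = -1375/376.

-3.6569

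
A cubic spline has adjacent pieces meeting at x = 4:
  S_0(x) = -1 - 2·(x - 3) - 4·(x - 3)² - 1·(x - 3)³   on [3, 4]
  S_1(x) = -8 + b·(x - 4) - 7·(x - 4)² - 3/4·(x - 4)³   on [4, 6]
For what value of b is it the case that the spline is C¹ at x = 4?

-13

S_0'(x) = -2 - 8·(x - 3) - 3·(x - 3)², so S_0'(4) = -13. On the right, S_1'(4) = b, so b = -13.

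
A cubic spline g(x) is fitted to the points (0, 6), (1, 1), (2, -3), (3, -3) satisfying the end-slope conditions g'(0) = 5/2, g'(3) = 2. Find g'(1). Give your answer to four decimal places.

-6.9333

Let M_i = g''(x_i). Step sizes h_i = 1, 1, 1; slopes of the chords Δ_i = (y_(i+1) - y_i)/h_i = -5, -4, 0.
  1·M_0 + 4·M_1 + 1·M_2 = 6(Δ_1 - Δ_0) = 6
  1·M_1 + 4·M_2 + 1·M_3 = 6(Δ_2 - Δ_1) = 24
Clamped end conditions give two more equations: 2h_0·M_0 + h_0·M_1 = 6(Δ_0 - g'(0)) = -45 and h_2·M_2 + 2h_2·M_3 = 6(g'(3) - Δ_2) = 12.
Solving: M_0 = -392/15, M_1 = 109/15, M_2 = 46/15, M_3 = 67/15.
On [1, 2], g'(x) = b_1 + 2c_1·(x - 1) + 3d_1·(x - 1)² with b_1 = Δ_1 - h_1(2M_1 + M_2)/6 = -104/15, c_1 = M_1/2 = 109/30, d_1 = (M_2 - M_1)/(6h_1) = -7/10. So g'(1) = -104/15.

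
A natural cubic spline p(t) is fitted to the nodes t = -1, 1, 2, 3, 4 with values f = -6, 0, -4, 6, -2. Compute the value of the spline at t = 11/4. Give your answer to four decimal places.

With M_i denoting the second derivative at x_i, h_i = 2, 1, 1, 1, and Δ_i = (y_(i+1) − y_i)/h_i = 3, -4, 10, -8:
  2·M_0 + 6·M_1 + 1·M_2 = 6(Δ_1 - Δ_0) = -42
  1·M_1 + 4·M_2 + 1·M_3 = 6(Δ_2 - Δ_1) = 84
  1·M_2 + 4·M_3 + 1·M_4 = 6(Δ_3 - Δ_2) = -108
Natural end conditions: M_0 = M_4 = 0.
Hence M_0 = 0, M_1 = -537/43, M_2 = 1416/43, M_3 = -1515/43, M_4 = 0.
On [2, 3], p(t) = -4 + 421/86·(t - 2) + 708/43·(t - 2)² - 977/86·(t - 2)³.
With (t - 2) = 3/4: p(11/4) = 22789/5504.

4.1404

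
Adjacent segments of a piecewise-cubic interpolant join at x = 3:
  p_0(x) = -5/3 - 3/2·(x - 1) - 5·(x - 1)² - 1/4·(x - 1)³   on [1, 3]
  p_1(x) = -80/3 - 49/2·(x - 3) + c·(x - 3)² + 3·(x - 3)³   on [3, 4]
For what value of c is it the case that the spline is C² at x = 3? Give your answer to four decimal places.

p_0''(x) = -10 - 3/2·(x - 1), so p_0''(3) = -13. On the right, p_1''(3) = 2c, so c = -13/2.

-6.5000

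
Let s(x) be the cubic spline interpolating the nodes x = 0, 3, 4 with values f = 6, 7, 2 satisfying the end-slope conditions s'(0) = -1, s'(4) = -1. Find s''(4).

Put m_i = s'' at the i-th knot. Here h = (3, 1) and Δ = (1/3, -5), so the interior equations h_(i-1)·m_(i-1) + 2(h_(i-1)+h_i)·m_i + h_i·m_(i+1) = 6(Δ_i − Δ_(i-1)) read
  3·m_0 + 8·m_1 + 1·m_2 = 6(Δ_1 - Δ_0) = -32
Clamped end conditions give two more equations: 2h_0·m_0 + h_0·m_1 = 6(Δ_0 - s'(0)) = 8 and h_1·m_1 + 2h_1·m_2 = 6(s'(4) - Δ_1) = 24.
Solving: m_0 = 16/3, m_1 = -8, m_2 = 16.

16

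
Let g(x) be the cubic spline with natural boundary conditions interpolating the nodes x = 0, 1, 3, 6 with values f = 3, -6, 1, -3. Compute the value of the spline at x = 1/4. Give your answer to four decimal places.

Write m_i for g''(x_i). With h_i = 1, 2, 3 and divided differences Δ_i = -9, 7/2, -4/3, the continuity of g' gives the tridiagonal system
  1·m_0 + 6·m_1 + 2·m_2 = 6(Δ_1 - Δ_0) = 75
  2·m_1 + 10·m_2 + 3·m_3 = 6(Δ_2 - Δ_1) = -29
Natural end conditions: m_0 = m_3 = 0.
Hence m_0 = 0, m_1 = 101/7, m_2 = -81/14, m_3 = 0.
On [0, 1], g(x) = 3 - 479/42·x + 0·x² + 101/42·x³.
With x = 1/4: g(1/4) = 167/896.

0.1864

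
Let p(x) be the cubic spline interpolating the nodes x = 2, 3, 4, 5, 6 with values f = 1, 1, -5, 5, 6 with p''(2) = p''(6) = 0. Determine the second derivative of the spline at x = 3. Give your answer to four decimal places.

Let M_i = p''(x_i). Step sizes h_i = 1, 1, 1, 1; slopes of the chords Δ_i = (y_(i+1) - y_i)/h_i = 0, -6, 10, 1.
  1·M_0 + 4·M_1 + 1·M_2 = 6(Δ_1 - Δ_0) = -36
  1·M_1 + 4·M_2 + 1·M_3 = 6(Δ_2 - Δ_1) = 96
  1·M_2 + 4·M_3 + 1·M_4 = 6(Δ_3 - Δ_2) = -54
Natural end conditions: M_0 = M_4 = 0.
Solving the tridiagonal system: M_0 = 0, M_1 = -489/28, M_2 = 237/7, M_3 = -615/28, M_4 = 0.

-17.4643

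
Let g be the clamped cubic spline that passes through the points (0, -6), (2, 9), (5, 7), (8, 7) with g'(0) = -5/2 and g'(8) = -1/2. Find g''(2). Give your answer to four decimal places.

With M_i denoting the second derivative at x_i, h_i = 2, 3, 3, and Δ_i = (y_(i+1) − y_i)/h_i = 15/2, -2/3, 0:
  2·M_0 + 10·M_1 + 3·M_2 = 6(Δ_1 - Δ_0) = -49
  3·M_1 + 12·M_2 + 3·M_3 = 6(Δ_2 - Δ_1) = 4
Clamped end conditions give two more equations: 2h_0·M_0 + h_0·M_1 = 6(Δ_0 - g'(0)) = 60 and h_2·M_2 + 2h_2·M_3 = 6(g'(8) - Δ_2) = -3.
Solving: M_0 = 379/19, M_1 = -188/19, M_2 = 191/57, M_3 = -124/57.

-9.8947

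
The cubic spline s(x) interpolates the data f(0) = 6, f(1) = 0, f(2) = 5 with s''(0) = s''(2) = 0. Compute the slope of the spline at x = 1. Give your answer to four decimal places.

With M_i denoting the second derivative at x_i, h_i = 1, 1, and Δ_i = (y_(i+1) − y_i)/h_i = -6, 5:
  1·M_0 + 4·M_1 + 1·M_2 = 6(Δ_1 - Δ_0) = 66
Natural end conditions: M_0 = M_2 = 0.
Hence M_0 = 0, M_1 = 33/2, M_2 = 0.
On [1, 2], s'(x) = b_1 + 2c_1·(x - 1) + 3d_1·(x - 1)² with b_1 = Δ_1 - h_1(2M_1 + M_2)/6 = -1/2, c_1 = M_1/2 = 33/4, d_1 = (M_2 - M_1)/(6h_1) = -11/4. So s'(1) = -1/2.

-0.5000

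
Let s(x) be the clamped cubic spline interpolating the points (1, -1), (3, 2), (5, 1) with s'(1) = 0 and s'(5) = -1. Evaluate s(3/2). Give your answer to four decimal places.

-0.6250

Put m_i = s'' at the i-th knot. Here h = (2, 2) and Δ = (3/2, -1/2), so the interior equations h_(i-1)·m_(i-1) + 2(h_(i-1)+h_i)·m_i + h_i·m_(i+1) = 6(Δ_i − Δ_(i-1)) read
  2·m_0 + 8·m_1 + 2·m_2 = 6(Δ_1 - Δ_0) = -12
Clamped end conditions give two more equations: 2h_0·m_0 + h_0·m_1 = 6(Δ_0 - s'(1)) = 9 and h_1·m_1 + 2h_1·m_2 = 6(s'(5) - Δ_1) = -3.
Solving: m_0 = 7/2, m_1 = -5/2, m_2 = 1/2.
On [1, 3], s(x) = -1 + 0·(x - 1) + 7/4·(x - 1)² - 1/2·(x - 1)³.
With (x - 1) = 1/2: s(3/2) = -5/8.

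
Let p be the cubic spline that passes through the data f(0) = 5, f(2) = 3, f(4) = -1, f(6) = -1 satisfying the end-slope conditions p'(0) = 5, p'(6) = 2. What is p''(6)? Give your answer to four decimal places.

2.8000

Write M_i for p''(x_i). With h_i = 2, 2, 2 and divided differences Δ_i = -1, -2, 0, the continuity of p' gives the tridiagonal system
  2·M_0 + 8·M_1 + 2·M_2 = 6(Δ_1 - Δ_0) = -6
  2·M_1 + 8·M_2 + 2·M_3 = 6(Δ_2 - Δ_1) = 12
Clamped end conditions give two more equations: 2h_0·M_0 + h_0·M_1 = 6(Δ_0 - p'(0)) = -36 and h_2·M_2 + 2h_2·M_3 = 6(p'(6) - Δ_2) = 12.
Hence M_0 = -49/5, M_1 = 8/5, M_2 = 2/5, M_3 = 14/5.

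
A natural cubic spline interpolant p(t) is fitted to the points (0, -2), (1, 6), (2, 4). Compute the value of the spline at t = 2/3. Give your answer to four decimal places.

Put M_i = p'' at the i-th knot. Here h = (1, 1) and Δ = (8, -2), so the interior equations h_(i-1)·M_(i-1) + 2(h_(i-1)+h_i)·M_i + h_i·M_(i+1) = 6(Δ_i − Δ_(i-1)) read
  1·M_0 + 4·M_1 + 1·M_2 = 6(Δ_1 - Δ_0) = -60
Natural end conditions: M_0 = M_2 = 0.
Hence M_0 = 0, M_1 = -15, M_2 = 0.
On [0, 1], p(t) = -2 + 21/2·t + 0·t² - 5/2·t³.
With t = 2/3: p(2/3) = 115/27.

4.2593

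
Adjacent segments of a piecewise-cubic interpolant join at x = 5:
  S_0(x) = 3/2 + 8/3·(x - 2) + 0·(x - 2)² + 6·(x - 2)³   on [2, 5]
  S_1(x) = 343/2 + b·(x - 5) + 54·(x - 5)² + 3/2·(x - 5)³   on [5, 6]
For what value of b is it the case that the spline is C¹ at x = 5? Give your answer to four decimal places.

S_0'(x) = 8/3 + 0·(x - 2) + 18·(x - 2)², so S_0'(5) = 494/3. On the right, S_1'(5) = b, so b = 494/3.

164.6667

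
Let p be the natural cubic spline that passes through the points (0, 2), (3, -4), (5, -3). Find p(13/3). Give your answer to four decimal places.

-3.6296

With m_i denoting the second derivative at x_i, h_i = 3, 2, and Δ_i = (y_(i+1) − y_i)/h_i = -2, 1/2:
  3·m_0 + 10·m_1 + 2·m_2 = 6(Δ_1 - Δ_0) = 15
Natural end conditions: m_0 = m_2 = 0.
Hence m_0 = 0, m_1 = 3/2, m_2 = 0.
On [3, 5], p(x) = -4 - 1/2·(x - 3) + 3/4·(x - 3)² - 1/8·(x - 3)³.
With (x - 3) = 4/3: p(13/3) = -98/27.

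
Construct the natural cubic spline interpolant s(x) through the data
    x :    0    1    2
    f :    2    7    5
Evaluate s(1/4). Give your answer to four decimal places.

3.6602

With m_i denoting the second derivative at x_i, h_i = 1, 1, and Δ_i = (y_(i+1) − y_i)/h_i = 5, -2:
  1·m_0 + 4·m_1 + 1·m_2 = 6(Δ_1 - Δ_0) = -42
Natural end conditions: m_0 = m_2 = 0.
Forward elimination and back-substitution give m_0 = 0, m_1 = -21/2, m_2 = 0.
On [0, 1], s(x) = 2 + 27/4·x + 0·x² - 7/4·x³.
With x = 1/4: s(1/4) = 937/256.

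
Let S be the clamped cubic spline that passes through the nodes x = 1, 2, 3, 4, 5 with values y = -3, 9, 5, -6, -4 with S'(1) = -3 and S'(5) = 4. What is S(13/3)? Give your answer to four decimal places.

-6.4603

Put M_i = S'' at the i-th knot. Here h = (1, 1, 1, 1) and Δ = (12, -4, -11, 2), so the interior equations h_(i-1)·M_(i-1) + 2(h_(i-1)+h_i)·M_i + h_i·M_(i+1) = 6(Δ_i − Δ_(i-1)) read
  1·M_0 + 4·M_1 + 1·M_2 = 6(Δ_1 - Δ_0) = -96
  1·M_1 + 4·M_2 + 1·M_3 = 6(Δ_2 - Δ_1) = -42
  1·M_2 + 4·M_3 + 1·M_4 = 6(Δ_3 - Δ_2) = 78
Clamped end conditions give two more equations: 2h_0·M_0 + h_0·M_1 = 6(Δ_0 - S'(1)) = 90 and h_3·M_3 + 2h_3·M_4 = 6(S'(5) - Δ_3) = 12.
Solving the tridiagonal system: M_0 = 899/14, M_1 = -269/7, M_2 = -13/2, M_3 = 157/7, M_4 = -73/14.
On [4, 5], S(x) = -6 - 129/28·(x - 4) + 157/14·(x - 4)² - 129/28·(x - 4)³.
With (x - 4) = 1/3: S(13/3) = -407/63.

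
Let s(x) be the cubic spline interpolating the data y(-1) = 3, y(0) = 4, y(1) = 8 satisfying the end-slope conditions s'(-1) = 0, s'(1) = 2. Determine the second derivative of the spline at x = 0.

Write σ_i for s''(x_i). With h_i = 1, 1 and divided differences Δ_i = 1, 4, the continuity of s' gives the tridiagonal system
  1·σ_0 + 4·σ_1 + 1·σ_2 = 6(Δ_1 - Δ_0) = 18
Clamped end conditions give two more equations: 2h_0·σ_0 + h_0·σ_1 = 6(Δ_0 - s'(-1)) = 6 and h_1·σ_1 + 2h_1·σ_2 = 6(s'(1) - Δ_1) = -12.
Solving: σ_0 = -1/2, σ_1 = 7, σ_2 = -19/2.

7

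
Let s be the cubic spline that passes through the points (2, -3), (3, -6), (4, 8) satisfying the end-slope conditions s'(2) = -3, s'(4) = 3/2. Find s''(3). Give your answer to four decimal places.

46.5000

Write M_i for s''(x_i). With h_i = 1, 1 and divided differences Δ_i = -3, 14, the continuity of s' gives the tridiagonal system
  1·M_0 + 4·M_1 + 1·M_2 = 6(Δ_1 - Δ_0) = 102
Clamped end conditions give two more equations: 2h_0·M_0 + h_0·M_1 = 6(Δ_0 - s'(2)) = 0 and h_1·M_1 + 2h_1·M_2 = 6(s'(4) - Δ_1) = -75.
Hence M_0 = -93/4, M_1 = 93/2, M_2 = -243/4.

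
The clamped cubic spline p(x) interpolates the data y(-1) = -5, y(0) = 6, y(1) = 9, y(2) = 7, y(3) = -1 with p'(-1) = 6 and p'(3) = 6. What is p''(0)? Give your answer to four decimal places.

Write M_i for p''(x_i). With h_i = 1, 1, 1, 1 and divided differences Δ_i = 11, 3, -2, -8, the continuity of p' gives the tridiagonal system
  1·M_0 + 4·M_1 + 1·M_2 = 6(Δ_1 - Δ_0) = -48
  1·M_1 + 4·M_2 + 1·M_3 = 6(Δ_2 - Δ_1) = -30
  1·M_2 + 4·M_3 + 1·M_4 = 6(Δ_3 - Δ_2) = -36
Clamped end conditions give two more equations: 2h_0·M_0 + h_0·M_1 = 6(Δ_0 - p'(-1)) = 30 and h_3·M_3 + 2h_3·M_4 = 6(p'(3) - Δ_3) = 84.
Hence M_0 = 171/7, M_1 = -132/7, M_2 = 3, M_3 = -162/7, M_4 = 375/7.

-18.8571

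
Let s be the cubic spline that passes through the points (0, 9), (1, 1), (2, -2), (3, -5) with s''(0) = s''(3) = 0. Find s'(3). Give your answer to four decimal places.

Write m_i for s''(x_i). With h_i = 1, 1, 1 and divided differences Δ_i = -8, -3, -3, the continuity of s' gives the tridiagonal system
  1·m_0 + 4·m_1 + 1·m_2 = 6(Δ_1 - Δ_0) = 30
  1·m_1 + 4·m_2 + 1·m_3 = 6(Δ_2 - Δ_1) = 0
Natural end conditions: m_0 = m_3 = 0.
Forward elimination and back-substitution give m_0 = 0, m_1 = 8, m_2 = -2, m_3 = 0.
On [2, 3], s'(x) = b_2 + 2c_2·(x - 2) + 3d_2·(x - 2)² with b_2 = Δ_2 - h_2(2m_2 + m_3)/6 = -7/3, c_2 = m_2/2 = -1, d_2 = (m_3 - m_2)/(6h_2) = 1/3. So s'(3) = -10/3.

-3.3333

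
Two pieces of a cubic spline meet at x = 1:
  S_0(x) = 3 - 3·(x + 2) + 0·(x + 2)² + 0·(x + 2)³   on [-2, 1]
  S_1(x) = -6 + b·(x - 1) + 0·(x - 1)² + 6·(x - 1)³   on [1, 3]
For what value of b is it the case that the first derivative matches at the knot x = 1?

S_0'(x) = -3 + 0·(x + 2) + 0·(x + 2)², so S_0'(1) = -3. On the right, S_1'(1) = b, so b = -3.

-3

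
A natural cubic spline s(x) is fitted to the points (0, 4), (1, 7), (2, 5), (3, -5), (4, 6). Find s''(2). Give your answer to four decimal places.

-20.5714

Let σ_i = s''(x_i). Step sizes h_i = 1, 1, 1, 1; slopes of the chords Δ_i = (y_(i+1) - y_i)/h_i = 3, -2, -10, 11.
  1·σ_0 + 4·σ_1 + 1·σ_2 = 6(Δ_1 - Δ_0) = -30
  1·σ_1 + 4·σ_2 + 1·σ_3 = 6(Δ_2 - Δ_1) = -48
  1·σ_2 + 4·σ_3 + 1·σ_4 = 6(Δ_3 - Δ_2) = 126
Natural end conditions: σ_0 = σ_4 = 0.
Solving the tridiagonal system: σ_0 = 0, σ_1 = -33/14, σ_2 = -144/7, σ_3 = 513/14, σ_4 = 0.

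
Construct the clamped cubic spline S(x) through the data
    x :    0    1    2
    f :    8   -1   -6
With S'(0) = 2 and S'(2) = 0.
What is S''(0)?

Let M_i = S''(x_i). Step sizes h_i = 1, 1; slopes of the chords Δ_i = (y_(i+1) - y_i)/h_i = -9, -5.
  1·M_0 + 4·M_1 + 1·M_2 = 6(Δ_1 - Δ_0) = 24
Clamped end conditions give two more equations: 2h_0·M_0 + h_0·M_1 = 6(Δ_0 - S'(0)) = -66 and h_1·M_1 + 2h_1·M_2 = 6(S'(2) - Δ_1) = 30.
Solving: M_0 = -40, M_1 = 14, M_2 = 8.

-40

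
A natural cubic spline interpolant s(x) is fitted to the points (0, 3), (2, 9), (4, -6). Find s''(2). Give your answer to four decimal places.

-7.8750

With σ_i denoting the second derivative at x_i, h_i = 2, 2, and Δ_i = (y_(i+1) − y_i)/h_i = 3, -15/2:
  2·σ_0 + 8·σ_1 + 2·σ_2 = 6(Δ_1 - Δ_0) = -63
Natural end conditions: σ_0 = σ_2 = 0.
Forward elimination and back-substitution give σ_0 = 0, σ_1 = -63/8, σ_2 = 0.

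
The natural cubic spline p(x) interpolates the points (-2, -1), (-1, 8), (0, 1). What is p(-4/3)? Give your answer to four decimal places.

6.4815

Let M_i = p''(x_i). Step sizes h_i = 1, 1; slopes of the chords Δ_i = (y_(i+1) - y_i)/h_i = 9, -7.
  1·M_0 + 4·M_1 + 1·M_2 = 6(Δ_1 - Δ_0) = -96
Natural end conditions: M_0 = M_2 = 0.
Forward elimination and back-substitution give M_0 = 0, M_1 = -24, M_2 = 0.
On [-2, -1], p(x) = -1 + 13·(x + 2) + 0·(x + 2)² - 4·(x + 2)³.
With (x + 2) = 2/3: p(-4/3) = 175/27.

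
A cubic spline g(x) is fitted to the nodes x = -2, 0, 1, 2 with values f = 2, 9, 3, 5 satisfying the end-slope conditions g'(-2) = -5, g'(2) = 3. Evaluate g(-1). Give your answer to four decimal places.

Let m_i = g''(x_i). Step sizes h_i = 2, 1, 1; slopes of the chords Δ_i = (y_(i+1) - y_i)/h_i = 7/2, -6, 2.
  2·m_0 + 6·m_1 + 1·m_2 = 6(Δ_1 - Δ_0) = -57
  1·m_1 + 4·m_2 + 1·m_3 = 6(Δ_2 - Δ_1) = 48
Clamped end conditions give two more equations: 2h_0·m_0 + h_0·m_1 = 6(Δ_0 - g'(-2)) = 51 and h_2·m_2 + 2h_2·m_3 = 6(g'(2) - Δ_2) = 6.
Solving the tridiagonal system: m_0 = 503/22, m_1 = -445/22, m_2 = 205/11, m_3 = -139/22.
On [-2, 0], g(x) = 2 - 5·(x + 2) + 503/44·(x + 2)² - 79/22·(x + 2)³.
With (x + 2) = 1: g(-1) = 213/44.

4.8409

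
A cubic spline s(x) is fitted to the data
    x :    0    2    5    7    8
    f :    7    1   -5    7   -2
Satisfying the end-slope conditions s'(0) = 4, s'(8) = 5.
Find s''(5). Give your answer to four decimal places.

With M_i denoting the second derivative at x_i, h_i = 2, 3, 2, 1, and Δ_i = (y_(i+1) − y_i)/h_i = -3, -2, 6, -9:
  2·M_0 + 10·M_1 + 3·M_2 = 6(Δ_1 - Δ_0) = 6
  3·M_1 + 10·M_2 + 2·M_3 = 6(Δ_2 - Δ_1) = 48
  2·M_2 + 6·M_3 + 1·M_4 = 6(Δ_3 - Δ_2) = -90
Clamped end conditions give two more equations: 2h_0·M_0 + h_0·M_1 = 6(Δ_0 - s'(0)) = -42 and h_3·M_3 + 2h_3·M_4 = 6(s'(8) - Δ_3) = 84.
Solving the tridiagonal system: M_0 = -1865/182, M_1 = -46/91, M_2 = 957/91, M_3 = -2532/91, M_4 = 5088/91.

10.5165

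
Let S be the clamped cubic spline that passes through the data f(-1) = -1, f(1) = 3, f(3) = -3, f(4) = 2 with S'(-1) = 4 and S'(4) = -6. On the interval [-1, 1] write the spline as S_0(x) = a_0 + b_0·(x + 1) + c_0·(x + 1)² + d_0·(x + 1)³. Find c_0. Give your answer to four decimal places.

With M_i denoting the second derivative at x_i, h_i = 2, 2, 1, and Δ_i = (y_(i+1) − y_i)/h_i = 2, -3, 5:
  2·M_0 + 8·M_1 + 2·M_2 = 6(Δ_1 - Δ_0) = -30
  2·M_1 + 6·M_2 + 1·M_3 = 6(Δ_2 - Δ_1) = 48
Clamped end conditions give two more equations: 2h_0·M_0 + h_0·M_1 = 6(Δ_0 - S'(-1)) = -12 and h_2·M_2 + 2h_2·M_3 = 6(S'(4) - Δ_2) = -66.
Forward elimination and back-substitution give M_0 = 29/23, M_1 = -196/23, M_2 = 410/23, M_3 = -964/23.
On [-1, 1], with S_0(x) = a_0 + b_0·(x + 1) + c_0·(x + 1)² + d_0·(x + 1)³: c_0 = M_0/2 = 29/46, d_0 = (M_1 - M_0)/(6h_0) = -75/92, b_0 = Δ_0 - h_0(2M_0 + M_1)/6 = 4.

0.6304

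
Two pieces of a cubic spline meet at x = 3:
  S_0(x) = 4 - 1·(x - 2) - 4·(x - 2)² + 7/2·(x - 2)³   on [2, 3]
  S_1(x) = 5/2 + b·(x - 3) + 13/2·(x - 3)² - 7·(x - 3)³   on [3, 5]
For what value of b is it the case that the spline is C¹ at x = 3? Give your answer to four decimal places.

S_0'(x) = -1 - 8·(x - 2) + 21/2·(x - 2)², so S_0'(3) = 3/2. On the right, S_1'(3) = b, so b = 3/2.

1.5000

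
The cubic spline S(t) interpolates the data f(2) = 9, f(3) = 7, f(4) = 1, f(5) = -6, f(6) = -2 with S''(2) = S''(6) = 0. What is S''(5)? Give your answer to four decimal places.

Let M_i = S''(x_i). Step sizes h_i = 1, 1, 1, 1; slopes of the chords Δ_i = (y_(i+1) - y_i)/h_i = -2, -6, -7, 4.
  1·M_0 + 4·M_1 + 1·M_2 = 6(Δ_1 - Δ_0) = -24
  1·M_1 + 4·M_2 + 1·M_3 = 6(Δ_2 - Δ_1) = -6
  1·M_2 + 4·M_3 + 1·M_4 = 6(Δ_3 - Δ_2) = 66
Natural end conditions: M_0 = M_4 = 0.
Solving the tridiagonal system: M_0 = 0, M_1 = -135/28, M_2 = -33/7, M_3 = 495/28, M_4 = 0.

17.6786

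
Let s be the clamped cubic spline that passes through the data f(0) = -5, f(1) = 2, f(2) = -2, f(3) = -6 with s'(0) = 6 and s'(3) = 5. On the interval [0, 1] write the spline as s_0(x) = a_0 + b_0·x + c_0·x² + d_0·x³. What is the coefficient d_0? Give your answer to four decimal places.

-5.2667

Let M_i = s''(x_i). Step sizes h_i = 1, 1, 1; slopes of the chords Δ_i = (y_(i+1) - y_i)/h_i = 7, -4, -4.
  1·M_0 + 4·M_1 + 1·M_2 = 6(Δ_1 - Δ_0) = -66
  1·M_1 + 4·M_2 + 1·M_3 = 6(Δ_2 - Δ_1) = 0
Clamped end conditions give two more equations: 2h_0·M_0 + h_0·M_1 = 6(Δ_0 - s'(0)) = 6 and h_2·M_2 + 2h_2·M_3 = 6(s'(3) - Δ_2) = 54.
Forward elimination and back-substitution give M_0 = 188/15, M_1 = -286/15, M_2 = -34/15, M_3 = 422/15.
On [0, 1], with s_0(x) = a_0 + b_0·x + c_0·x² + d_0·x³: c_0 = M_0/2 = 94/15, d_0 = (M_1 - M_0)/(6h_0) = -79/15, b_0 = Δ_0 - h_0(2M_0 + M_1)/6 = 6.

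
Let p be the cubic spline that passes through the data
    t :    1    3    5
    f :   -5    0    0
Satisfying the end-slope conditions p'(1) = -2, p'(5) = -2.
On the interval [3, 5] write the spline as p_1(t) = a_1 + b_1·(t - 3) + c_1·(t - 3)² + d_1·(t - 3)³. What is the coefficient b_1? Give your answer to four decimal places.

2.8750

Let M_i = p''(x_i). Step sizes h_i = 2, 2; slopes of the chords Δ_i = (y_(i+1) - y_i)/h_i = 5/2, 0.
  2·M_0 + 8·M_1 + 2·M_2 = 6(Δ_1 - Δ_0) = -15
Clamped end conditions give two more equations: 2h_0·M_0 + h_0·M_1 = 6(Δ_0 - p'(1)) = 27 and h_1·M_1 + 2h_1·M_2 = 6(p'(5) - Δ_1) = -12.
Solving the tridiagonal system: M_0 = 69/8, M_1 = -15/4, M_2 = -9/8.
On [3, 5], with p_1(t) = a_1 + b_1·(t - 3) + c_1·(t - 3)² + d_1·(t - 3)³: c_1 = M_1/2 = -15/8, d_1 = (M_2 - M_1)/(6h_1) = 7/32, b_1 = Δ_1 - h_1(2M_1 + M_2)/6 = 23/8.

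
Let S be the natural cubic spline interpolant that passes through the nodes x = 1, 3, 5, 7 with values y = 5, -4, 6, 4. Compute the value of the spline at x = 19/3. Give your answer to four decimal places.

5.9901

Put M_i = S'' at the i-th knot. Here h = (2, 2, 2) and Δ = (-9/2, 5, -1), so the interior equations h_(i-1)·M_(i-1) + 2(h_(i-1)+h_i)·M_i + h_i·M_(i+1) = 6(Δ_i − Δ_(i-1)) read
  2·M_0 + 8·M_1 + 2·M_2 = 6(Δ_1 - Δ_0) = 57
  2·M_1 + 8·M_2 + 2·M_3 = 6(Δ_2 - Δ_1) = -36
Natural end conditions: M_0 = M_3 = 0.
Hence M_0 = 0, M_1 = 44/5, M_2 = -67/10, M_3 = 0.
On [5, 7], S(x) = 6 + 52/15·(x - 5) - 67/20·(x - 5)² + 67/120·(x - 5)³.
With (x - 5) = 4/3: S(19/3) = 2426/405.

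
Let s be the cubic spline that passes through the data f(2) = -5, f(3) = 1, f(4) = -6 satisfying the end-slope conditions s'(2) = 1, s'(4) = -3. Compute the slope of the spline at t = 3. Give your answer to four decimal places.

Put m_i = s'' at the i-th knot. Here h = (1, 1) and Δ = (6, -7), so the interior equations h_(i-1)·m_(i-1) + 2(h_(i-1)+h_i)·m_i + h_i·m_(i+1) = 6(Δ_i − Δ_(i-1)) read
  1·m_0 + 4·m_1 + 1·m_2 = 6(Δ_1 - Δ_0) = -78
Clamped end conditions give two more equations: 2h_0·m_0 + h_0·m_1 = 6(Δ_0 - s'(2)) = 30 and h_1·m_1 + 2h_1·m_2 = 6(s'(4) - Δ_1) = 24.
Forward elimination and back-substitution give m_0 = 65/2, m_1 = -35, m_2 = 59/2.
On [3, 4], s'(t) = b_1 + 2c_1·(t - 3) + 3d_1·(t - 3)² with b_1 = Δ_1 - h_1(2m_1 + m_2)/6 = -1/4, c_1 = m_1/2 = -35/2, d_1 = (m_2 - m_1)/(6h_1) = 43/4. So s'(3) = -1/4.

-0.2500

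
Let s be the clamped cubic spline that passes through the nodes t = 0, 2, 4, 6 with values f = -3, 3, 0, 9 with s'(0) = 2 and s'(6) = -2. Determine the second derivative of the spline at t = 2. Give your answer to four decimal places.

-7.1333

Put M_i = s'' at the i-th knot. Here h = (2, 2, 2) and Δ = (3, -3/2, 9/2), so the interior equations h_(i-1)·M_(i-1) + 2(h_(i-1)+h_i)·M_i + h_i·M_(i+1) = 6(Δ_i − Δ_(i-1)) read
  2·M_0 + 8·M_1 + 2·M_2 = 6(Δ_1 - Δ_0) = -27
  2·M_1 + 8·M_2 + 2·M_3 = 6(Δ_2 - Δ_1) = 36
Clamped end conditions give two more equations: 2h_0·M_0 + h_0·M_1 = 6(Δ_0 - s'(0)) = 6 and h_2·M_2 + 2h_2·M_3 = 6(s'(6) - Δ_2) = -39.
Solving the tridiagonal system: M_0 = 76/15, M_1 = -107/15, M_2 = 299/30, M_3 = -221/15.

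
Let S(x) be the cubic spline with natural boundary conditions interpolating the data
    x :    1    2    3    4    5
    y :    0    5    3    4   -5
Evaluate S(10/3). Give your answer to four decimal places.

3.4603

Put M_i = S'' at the i-th knot. Here h = (1, 1, 1, 1) and Δ = (5, -2, 1, -9), so the interior equations h_(i-1)·M_(i-1) + 2(h_(i-1)+h_i)·M_i + h_i·M_(i+1) = 6(Δ_i − Δ_(i-1)) read
  1·M_0 + 4·M_1 + 1·M_2 = 6(Δ_1 - Δ_0) = -42
  1·M_1 + 4·M_2 + 1·M_3 = 6(Δ_2 - Δ_1) = 18
  1·M_2 + 4·M_3 + 1·M_4 = 6(Δ_3 - Δ_2) = -60
Natural end conditions: M_0 = M_4 = 0.
Forward elimination and back-substitution give M_0 = 0, M_1 = -381/28, M_2 = 87/7, M_3 = -507/28, M_4 = 0.
On [3, 4], S(x) = 3 - 1/8·(x - 3) + 87/14·(x - 3)² - 285/56·(x - 3)³.
With (x - 3) = 1/3: S(10/3) = 218/63.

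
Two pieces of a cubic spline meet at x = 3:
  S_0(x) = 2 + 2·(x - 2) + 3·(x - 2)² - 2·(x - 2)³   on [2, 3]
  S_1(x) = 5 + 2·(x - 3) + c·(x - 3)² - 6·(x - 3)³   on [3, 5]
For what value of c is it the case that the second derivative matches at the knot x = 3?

S_0''(x) = 6 - 12·(x - 2), so S_0''(3) = -6. On the right, S_1''(3) = 2c, so c = -3.

-3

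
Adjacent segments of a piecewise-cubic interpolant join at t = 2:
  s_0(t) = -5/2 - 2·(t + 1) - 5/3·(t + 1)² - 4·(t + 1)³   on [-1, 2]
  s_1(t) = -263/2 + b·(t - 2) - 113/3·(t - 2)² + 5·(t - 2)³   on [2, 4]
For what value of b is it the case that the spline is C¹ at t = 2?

s_0'(t) = -2 - 10/3·(t + 1) - 12·(t + 1)², so s_0'(2) = -120. On the right, s_1'(2) = b, so b = -120.

-120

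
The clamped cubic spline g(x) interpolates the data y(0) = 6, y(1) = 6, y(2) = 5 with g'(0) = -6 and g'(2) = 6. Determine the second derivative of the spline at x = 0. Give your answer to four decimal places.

25.5000

Write M_i for g''(x_i). With h_i = 1, 1 and divided differences Δ_i = 0, -1, the continuity of g' gives the tridiagonal system
  1·M_0 + 4·M_1 + 1·M_2 = 6(Δ_1 - Δ_0) = -6
Clamped end conditions give two more equations: 2h_0·M_0 + h_0·M_1 = 6(Δ_0 - g'(0)) = 36 and h_1·M_1 + 2h_1·M_2 = 6(g'(2) - Δ_1) = 42.
Forward elimination and back-substitution give M_0 = 51/2, M_1 = -15, M_2 = 57/2.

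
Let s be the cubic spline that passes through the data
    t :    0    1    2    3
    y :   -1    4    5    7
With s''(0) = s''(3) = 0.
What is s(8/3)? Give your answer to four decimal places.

6.1753

Let M_i = s''(x_i). Step sizes h_i = 1, 1, 1; slopes of the chords Δ_i = (y_(i+1) - y_i)/h_i = 5, 1, 2.
  1·M_0 + 4·M_1 + 1·M_2 = 6(Δ_1 - Δ_0) = -24
  1·M_1 + 4·M_2 + 1·M_3 = 6(Δ_2 - Δ_1) = 6
Natural end conditions: M_0 = M_3 = 0.
Forward elimination and back-substitution give M_0 = 0, M_1 = -34/5, M_2 = 16/5, M_3 = 0.
On [2, 3], s(t) = 5 + 14/15·(t - 2) + 8/5·(t - 2)² - 8/15·(t - 2)³.
With (t - 2) = 2/3: s(8/3) = 2501/405.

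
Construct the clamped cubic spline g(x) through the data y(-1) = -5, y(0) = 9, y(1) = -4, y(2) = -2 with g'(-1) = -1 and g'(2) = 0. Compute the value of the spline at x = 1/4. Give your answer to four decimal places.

7.8531

Write m_i for g''(x_i). With h_i = 1, 1, 1 and divided differences Δ_i = 14, -13, 2, the continuity of g' gives the tridiagonal system
  1·m_0 + 4·m_1 + 1·m_2 = 6(Δ_1 - Δ_0) = -162
  1·m_1 + 4·m_2 + 1·m_3 = 6(Δ_2 - Δ_1) = 90
Clamped end conditions give two more equations: 2h_0·m_0 + h_0·m_1 = 6(Δ_0 - g'(-1)) = 90 and h_2·m_2 + 2h_2·m_3 = 6(g'(2) - Δ_2) = -12.
Solving the tridiagonal system: m_0 = 1222/15, m_1 = -1094/15, m_2 = 724/15, m_3 = -452/15.
On [0, 1], g(x) = 9 + 49/15·x - 547/15·x² + 101/5·x³.
With x = 1/4: g(1/4) = 2513/320.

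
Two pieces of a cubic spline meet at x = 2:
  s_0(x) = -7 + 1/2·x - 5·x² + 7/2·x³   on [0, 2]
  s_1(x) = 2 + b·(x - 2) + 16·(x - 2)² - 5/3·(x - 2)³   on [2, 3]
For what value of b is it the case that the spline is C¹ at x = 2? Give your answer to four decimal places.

22.5000

s_0'(x) = 1/2 - 10·x + 21/2·x², so s_0'(2) = 45/2. On the right, s_1'(2) = b, so b = 45/2.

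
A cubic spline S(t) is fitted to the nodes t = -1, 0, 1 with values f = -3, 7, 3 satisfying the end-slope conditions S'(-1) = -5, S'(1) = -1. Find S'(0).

6

With σ_i denoting the second derivative at x_i, h_i = 1, 1, and Δ_i = (y_(i+1) − y_i)/h_i = 10, -4:
  1·σ_0 + 4·σ_1 + 1·σ_2 = 6(Δ_1 - Δ_0) = -84
Clamped end conditions give two more equations: 2h_0·σ_0 + h_0·σ_1 = 6(Δ_0 - S'(-1)) = 90 and h_1·σ_1 + 2h_1·σ_2 = 6(S'(1) - Δ_1) = 18.
Hence σ_0 = 68, σ_1 = -46, σ_2 = 32.
On [0, 1], S'(t) = b_1 + 2c_1·t + 3d_1·t² with b_1 = Δ_1 - h_1(2σ_1 + σ_2)/6 = 6, c_1 = σ_1/2 = -23, d_1 = (σ_2 - σ_1)/(6h_1) = 13. So S'(0) = 6.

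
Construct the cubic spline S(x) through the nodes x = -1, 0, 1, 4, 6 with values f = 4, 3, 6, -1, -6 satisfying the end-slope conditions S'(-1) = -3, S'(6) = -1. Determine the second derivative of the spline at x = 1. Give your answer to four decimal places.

-5.2589

Write σ_i for S''(x_i). With h_i = 1, 1, 3, 2 and divided differences Δ_i = -1, 3, -7/3, -5/2, the continuity of S' gives the tridiagonal system
  1·σ_0 + 4·σ_1 + 1·σ_2 = 6(Δ_1 - Δ_0) = 24
  1·σ_1 + 8·σ_2 + 3·σ_3 = 6(Δ_2 - Δ_1) = -32
  3·σ_2 + 10·σ_3 + 2·σ_4 = 6(Δ_3 - Δ_2) = -1
Clamped end conditions give two more equations: 2h_0·σ_0 + h_0·σ_1 = 6(Δ_0 - S'(-1)) = 12 and h_3·σ_3 + 2h_3·σ_4 = 6(S'(6) - Δ_3) = 9.
Solving the tridiagonal system: σ_0 = 755/282, σ_1 = 937/141, σ_2 = -1483/282, σ_3 = 161/141, σ_4 = 947/564.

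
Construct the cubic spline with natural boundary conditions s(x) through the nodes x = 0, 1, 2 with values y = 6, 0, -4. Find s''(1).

3

Put m_i = s'' at the i-th knot. Here h = (1, 1) and Δ = (-6, -4), so the interior equations h_(i-1)·m_(i-1) + 2(h_(i-1)+h_i)·m_i + h_i·m_(i+1) = 6(Δ_i − Δ_(i-1)) read
  1·m_0 + 4·m_1 + 1·m_2 = 6(Δ_1 - Δ_0) = 12
Natural end conditions: m_0 = m_2 = 0.
Solving: m_0 = 0, m_1 = 3, m_2 = 0.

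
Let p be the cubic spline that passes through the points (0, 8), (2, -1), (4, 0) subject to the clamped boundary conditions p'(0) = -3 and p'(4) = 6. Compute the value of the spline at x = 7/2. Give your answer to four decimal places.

Write σ_i for p''(x_i). With h_i = 2, 2 and divided differences Δ_i = -9/2, 1/2, the continuity of p' gives the tridiagonal system
  2·σ_0 + 8·σ_1 + 2·σ_2 = 6(Δ_1 - Δ_0) = 30
Clamped end conditions give two more equations: 2h_0·σ_0 + h_0·σ_1 = 6(Δ_0 - p'(0)) = -9 and h_1·σ_1 + 2h_1·σ_2 = 6(p'(4) - Δ_1) = 33.
Solving: σ_0 = -15/4, σ_1 = 3, σ_2 = 27/4.
On [2, 4], p(x) = -1 - 15/4·(x - 2) + 3/2·(x - 2)² + 5/16·(x - 2)³.
With (x - 2) = 3/2: p(7/2) = -281/128.

-2.1953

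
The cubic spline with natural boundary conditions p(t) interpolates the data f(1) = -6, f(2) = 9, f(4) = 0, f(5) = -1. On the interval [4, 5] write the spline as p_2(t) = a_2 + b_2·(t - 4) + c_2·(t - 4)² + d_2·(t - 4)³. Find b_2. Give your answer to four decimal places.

-4.7500

Write M_i for p''(x_i). With h_i = 1, 2, 1 and divided differences Δ_i = 15, -9/2, -1, the continuity of p' gives the tridiagonal system
  1·M_0 + 6·M_1 + 2·M_2 = 6(Δ_1 - Δ_0) = -117
  2·M_1 + 6·M_2 + 1·M_3 = 6(Δ_2 - Δ_1) = 21
Natural end conditions: M_0 = M_3 = 0.
Solving: M_0 = 0, M_1 = -93/4, M_2 = 45/4, M_3 = 0.
On [4, 5], with p_2(t) = a_2 + b_2·(t - 4) + c_2·(t - 4)² + d_2·(t - 4)³: c_2 = M_2/2 = 45/8, d_2 = (M_3 - M_2)/(6h_2) = -15/8, b_2 = Δ_2 - h_2(2M_2 + M_3)/6 = -19/4.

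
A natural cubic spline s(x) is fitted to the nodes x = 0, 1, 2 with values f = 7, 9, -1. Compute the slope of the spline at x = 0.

Put m_i = s'' at the i-th knot. Here h = (1, 1) and Δ = (2, -10), so the interior equations h_(i-1)·m_(i-1) + 2(h_(i-1)+h_i)·m_i + h_i·m_(i+1) = 6(Δ_i − Δ_(i-1)) read
  1·m_0 + 4·m_1 + 1·m_2 = 6(Δ_1 - Δ_0) = -72
Natural end conditions: m_0 = m_2 = 0.
Hence m_0 = 0, m_1 = -18, m_2 = 0.
On [0, 1], s'(x) = b_0 + 2c_0·x + 3d_0·x² with b_0 = Δ_0 - h_0(2m_0 + m_1)/6 = 5, c_0 = m_0/2 = 0, d_0 = (m_1 - m_0)/(6h_0) = -3. So s'(0) = 5.

5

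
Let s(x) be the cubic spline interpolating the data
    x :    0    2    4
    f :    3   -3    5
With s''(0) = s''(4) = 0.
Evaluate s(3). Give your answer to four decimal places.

-0.3125

With M_i denoting the second derivative at x_i, h_i = 2, 2, and Δ_i = (y_(i+1) − y_i)/h_i = -3, 4:
  2·M_0 + 8·M_1 + 2·M_2 = 6(Δ_1 - Δ_0) = 42
Natural end conditions: M_0 = M_2 = 0.
Solving: M_0 = 0, M_1 = 21/4, M_2 = 0.
On [2, 4], s(x) = -3 + 1/2·(x - 2) + 21/8·(x - 2)² - 7/16·(x - 2)³.
With (x - 2) = 1: s(3) = -5/16.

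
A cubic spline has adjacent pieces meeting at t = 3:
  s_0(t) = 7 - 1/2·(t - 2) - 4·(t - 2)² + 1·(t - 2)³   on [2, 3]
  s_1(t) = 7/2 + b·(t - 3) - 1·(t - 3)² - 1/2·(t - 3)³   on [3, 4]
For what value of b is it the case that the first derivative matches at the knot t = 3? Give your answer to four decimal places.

s_0'(t) = -1/2 - 8·(t - 2) + 3·(t - 2)², so s_0'(3) = -11/2. On the right, s_1'(3) = b, so b = -11/2.

-5.5000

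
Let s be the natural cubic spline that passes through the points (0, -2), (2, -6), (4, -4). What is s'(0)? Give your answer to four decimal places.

-2.7500

Put m_i = s'' at the i-th knot. Here h = (2, 2) and Δ = (-2, 1), so the interior equations h_(i-1)·m_(i-1) + 2(h_(i-1)+h_i)·m_i + h_i·m_(i+1) = 6(Δ_i − Δ_(i-1)) read
  2·m_0 + 8·m_1 + 2·m_2 = 6(Δ_1 - Δ_0) = 18
Natural end conditions: m_0 = m_2 = 0.
Solving: m_0 = 0, m_1 = 9/4, m_2 = 0.
On [0, 2], s'(x) = b_0 + 2c_0·x + 3d_0·x² with b_0 = Δ_0 - h_0(2m_0 + m_1)/6 = -11/4, c_0 = m_0/2 = 0, d_0 = (m_1 - m_0)/(6h_0) = 3/16. So s'(0) = -11/4.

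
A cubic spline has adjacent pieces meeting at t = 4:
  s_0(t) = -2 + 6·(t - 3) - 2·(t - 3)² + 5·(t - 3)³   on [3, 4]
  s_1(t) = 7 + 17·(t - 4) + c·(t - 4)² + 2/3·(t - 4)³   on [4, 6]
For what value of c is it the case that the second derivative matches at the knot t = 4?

s_0''(t) = -4 + 30·(t - 3), so s_0''(4) = 26. On the right, s_1''(4) = 2c, so c = 13.

13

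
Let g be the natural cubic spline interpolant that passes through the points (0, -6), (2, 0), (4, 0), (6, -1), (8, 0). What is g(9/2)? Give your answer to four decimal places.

Put σ_i = g'' at the i-th knot. Here h = (2, 2, 2, 2) and Δ = (3, 0, -1/2, 1/2), so the interior equations h_(i-1)·σ_(i-1) + 2(h_(i-1)+h_i)·σ_i + h_i·σ_(i+1) = 6(Δ_i − Δ_(i-1)) read
  2·σ_0 + 8·σ_1 + 2·σ_2 = 6(Δ_1 - Δ_0) = -18
  2·σ_1 + 8·σ_2 + 2·σ_3 = 6(Δ_2 - Δ_1) = -3
  2·σ_2 + 8·σ_3 + 2·σ_4 = 6(Δ_3 - Δ_2) = 6
Natural end conditions: σ_0 = σ_4 = 0.
Hence σ_0 = 0, σ_1 = -9/4, σ_2 = 0, σ_3 = 3/4, σ_4 = 0.
On [4, 6], g(t) = 0 - 3/4·(t - 4) + 0·(t - 4)² + 1/16·(t - 4)³.
With (t - 4) = 1/2: g(9/2) = -47/128.

-0.3672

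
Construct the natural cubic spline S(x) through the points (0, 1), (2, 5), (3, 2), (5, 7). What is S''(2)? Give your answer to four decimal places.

Write σ_i for S''(x_i). With h_i = 2, 1, 2 and divided differences Δ_i = 2, -3, 5/2, the continuity of S' gives the tridiagonal system
  2·σ_0 + 6·σ_1 + 1·σ_2 = 6(Δ_1 - Δ_0) = -30
  1·σ_1 + 6·σ_2 + 2·σ_3 = 6(Δ_2 - Δ_1) = 33
Natural end conditions: σ_0 = σ_3 = 0.
Forward elimination and back-substitution give σ_0 = 0, σ_1 = -213/35, σ_2 = 228/35, σ_3 = 0.

-6.0857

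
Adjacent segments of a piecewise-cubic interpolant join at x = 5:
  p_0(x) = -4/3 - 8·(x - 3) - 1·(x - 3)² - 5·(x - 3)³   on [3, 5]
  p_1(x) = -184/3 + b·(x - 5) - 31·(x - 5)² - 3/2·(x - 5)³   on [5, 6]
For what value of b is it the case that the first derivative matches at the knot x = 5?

p_0'(x) = -8 - 2·(x - 3) - 15·(x - 3)², so p_0'(5) = -72. On the right, p_1'(5) = b, so b = -72.

-72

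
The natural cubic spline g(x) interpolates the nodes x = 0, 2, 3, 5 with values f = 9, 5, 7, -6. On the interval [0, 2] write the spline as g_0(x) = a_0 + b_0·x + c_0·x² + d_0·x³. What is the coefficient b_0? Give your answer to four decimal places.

Let M_i = g''(x_i). Step sizes h_i = 2, 1, 2; slopes of the chords Δ_i = (y_(i+1) - y_i)/h_i = -2, 2, -13/2.
  2·M_0 + 6·M_1 + 1·M_2 = 6(Δ_1 - Δ_0) = 24
  1·M_1 + 6·M_2 + 2·M_3 = 6(Δ_2 - Δ_1) = -51
Natural end conditions: M_0 = M_3 = 0.
Hence M_0 = 0, M_1 = 39/7, M_2 = -66/7, M_3 = 0.
On [0, 2], with g_0(x) = a_0 + b_0·x + c_0·x² + d_0·x³: c_0 = M_0/2 = 0, d_0 = (M_1 - M_0)/(6h_0) = 13/28, b_0 = Δ_0 - h_0(2M_0 + M_1)/6 = -27/7.

-3.8571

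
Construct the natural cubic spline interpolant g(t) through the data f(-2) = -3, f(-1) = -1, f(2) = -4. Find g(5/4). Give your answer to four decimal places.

-2.4590

Write m_i for g''(x_i). With h_i = 1, 3 and divided differences Δ_i = 2, -1, the continuity of g' gives the tridiagonal system
  1·m_0 + 8·m_1 + 3·m_2 = 6(Δ_1 - Δ_0) = -18
Natural end conditions: m_0 = m_2 = 0.
Forward elimination and back-substitution give m_0 = 0, m_1 = -9/4, m_2 = 0.
On [-1, 2], g(t) = -1 + 5/4·(t + 1) - 9/8·(t + 1)² + 1/8·(t + 1)³.
With (t + 1) = 9/4: g(5/4) = -1259/512.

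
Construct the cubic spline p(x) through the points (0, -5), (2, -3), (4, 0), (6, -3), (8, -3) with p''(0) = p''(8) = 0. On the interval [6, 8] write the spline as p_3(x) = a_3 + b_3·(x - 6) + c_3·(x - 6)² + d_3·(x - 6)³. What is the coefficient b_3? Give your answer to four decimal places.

-1.2500

With M_i denoting the second derivative at x_i, h_i = 2, 2, 2, 2, and Δ_i = (y_(i+1) − y_i)/h_i = 1, 3/2, -3/2, 0:
  2·M_0 + 8·M_1 + 2·M_2 = 6(Δ_1 - Δ_0) = 3
  2·M_1 + 8·M_2 + 2·M_3 = 6(Δ_2 - Δ_1) = -18
  2·M_2 + 8·M_3 + 2·M_4 = 6(Δ_3 - Δ_2) = 9
Natural end conditions: M_0 = M_4 = 0.
Hence M_0 = 0, M_1 = 9/8, M_2 = -3, M_3 = 15/8, M_4 = 0.
On [6, 8], with p_3(x) = a_3 + b_3·(x - 6) + c_3·(x - 6)² + d_3·(x - 6)³: c_3 = M_3/2 = 15/16, d_3 = (M_4 - M_3)/(6h_3) = -5/32, b_3 = Δ_3 - h_3(2M_3 + M_4)/6 = -5/4.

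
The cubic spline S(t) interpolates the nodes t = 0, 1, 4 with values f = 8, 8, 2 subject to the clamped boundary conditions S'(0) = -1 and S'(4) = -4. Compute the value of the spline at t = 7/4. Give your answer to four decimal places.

7.6777

Put M_i = S'' at the i-th knot. Here h = (1, 3) and Δ = (0, -2), so the interior equations h_(i-1)·M_(i-1) + 2(h_(i-1)+h_i)·M_i + h_i·M_(i+1) = 6(Δ_i − Δ_(i-1)) read
  1·M_0 + 8·M_1 + 3·M_2 = 6(Δ_1 - Δ_0) = -12
Clamped end conditions give two more equations: 2h_0·M_0 + h_0·M_1 = 6(Δ_0 - S'(0)) = 6 and h_1·M_1 + 2h_1·M_2 = 6(S'(4) - Δ_1) = -12.
Forward elimination and back-substitution give M_0 = 15/4, M_1 = -3/2, M_2 = -5/4.
On [1, 4], S(t) = 8 + 1/8·(t - 1) - 3/4·(t - 1)² + 1/72·(t - 1)³.
With (t - 1) = 3/4: S(7/4) = 3931/512.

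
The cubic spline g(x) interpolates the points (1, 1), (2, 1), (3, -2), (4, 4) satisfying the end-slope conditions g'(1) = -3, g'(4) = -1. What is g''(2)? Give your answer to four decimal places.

-15.0667

With m_i denoting the second derivative at x_i, h_i = 1, 1, 1, and Δ_i = (y_(i+1) − y_i)/h_i = 0, -3, 6:
  1·m_0 + 4·m_1 + 1·m_2 = 6(Δ_1 - Δ_0) = -18
  1·m_1 + 4·m_2 + 1·m_3 = 6(Δ_2 - Δ_1) = 54
Clamped end conditions give two more equations: 2h_0·m_0 + h_0·m_1 = 6(Δ_0 - g'(1)) = 18 and h_2·m_2 + 2h_2·m_3 = 6(g'(4) - Δ_2) = -42.
Forward elimination and back-substitution give m_0 = 248/15, m_1 = -226/15, m_2 = 386/15, m_3 = -508/15.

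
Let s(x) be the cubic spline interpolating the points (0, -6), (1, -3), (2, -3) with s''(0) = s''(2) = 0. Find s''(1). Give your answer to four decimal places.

With M_i denoting the second derivative at x_i, h_i = 1, 1, and Δ_i = (y_(i+1) − y_i)/h_i = 3, 0:
  1·M_0 + 4·M_1 + 1·M_2 = 6(Δ_1 - Δ_0) = -18
Natural end conditions: M_0 = M_2 = 0.
Solving the tridiagonal system: M_0 = 0, M_1 = -9/2, M_2 = 0.

-4.5000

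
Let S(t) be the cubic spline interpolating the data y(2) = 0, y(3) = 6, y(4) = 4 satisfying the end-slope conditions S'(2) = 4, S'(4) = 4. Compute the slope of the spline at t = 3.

1

Put M_i = S'' at the i-th knot. Here h = (1, 1) and Δ = (6, -2), so the interior equations h_(i-1)·M_(i-1) + 2(h_(i-1)+h_i)·M_i + h_i·M_(i+1) = 6(Δ_i − Δ_(i-1)) read
  1·M_0 + 4·M_1 + 1·M_2 = 6(Δ_1 - Δ_0) = -48
Clamped end conditions give two more equations: 2h_0·M_0 + h_0·M_1 = 6(Δ_0 - S'(2)) = 12 and h_1·M_1 + 2h_1·M_2 = 6(S'(4) - Δ_1) = 36.
Forward elimination and back-substitution give M_0 = 18, M_1 = -24, M_2 = 30.
On [3, 4], S'(t) = b_1 + 2c_1·(t - 3) + 3d_1·(t - 3)² with b_1 = Δ_1 - h_1(2M_1 + M_2)/6 = 1, c_1 = M_1/2 = -12, d_1 = (M_2 - M_1)/(6h_1) = 9. So S'(3) = 1.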